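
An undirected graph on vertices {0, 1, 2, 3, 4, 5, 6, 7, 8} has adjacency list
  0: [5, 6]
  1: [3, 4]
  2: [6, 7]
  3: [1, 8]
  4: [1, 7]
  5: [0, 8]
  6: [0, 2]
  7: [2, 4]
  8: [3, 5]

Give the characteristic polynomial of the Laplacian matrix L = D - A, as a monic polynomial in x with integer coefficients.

Reading degrees in the order [0, 1, 2, 3, 4, 5, 6, 7, 8] gives [2, 2, 2, 2, 2, 2, 2, 2, 2]; set D = diag(2, 2, 2, 2, 2, 2, 2, 2, 2) and form L = D - A. L has integer entries, so p(x) = det(xI - L) has integer coefficients. Expanding the determinant yields x^9 - 18x^8 + 135x^7 - 546x^6 + 1287x^5 - 1782x^4 + 1386x^3 - 540x^2 + 81x. The constant term is 0 because L is singular (the all-ones vector lies in its kernel). The largest eigenvalue, 3.8794, is at most the vertex count 9. There is one zero in the spectrum, matching the 1 component.

x^9 - 18x^8 + 135x^7 - 546x^6 + 1287x^5 - 1782x^4 + 1386x^3 - 540x^2 + 81x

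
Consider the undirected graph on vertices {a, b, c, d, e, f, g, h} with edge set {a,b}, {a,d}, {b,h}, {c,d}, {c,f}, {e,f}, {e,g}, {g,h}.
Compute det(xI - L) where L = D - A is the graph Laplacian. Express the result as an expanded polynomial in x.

x^8 - 16x^7 + 104x^6 - 352x^5 + 660x^4 - 672x^3 + 336x^2 - 64x

Reading degrees in the order [a, b, c, d, e, f, g, h] gives [2, 2, 2, 2, 2, 2, 2, 2]; set D = diag(2, 2, 2, 2, 2, 2, 2, 2) and form L = D - A. Computing det(xI - L) by cofactor expansion (or equivalently via sum-over-permutations) gives x^8 - 16x^7 + 104x^6 - 352x^5 + 660x^4 - 672x^3 + 336x^2 - 64x. The constant term is 0 because L is singular (the all-ones vector lies in its kernel). There is one zero in the spectrum, matching the 1 component.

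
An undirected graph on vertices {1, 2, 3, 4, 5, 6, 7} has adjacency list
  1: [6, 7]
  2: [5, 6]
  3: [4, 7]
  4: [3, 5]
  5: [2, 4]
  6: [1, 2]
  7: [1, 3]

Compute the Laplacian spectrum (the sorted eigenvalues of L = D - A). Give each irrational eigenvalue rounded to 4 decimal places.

With the vertex order [1, 2, 3, 4, 5, 6, 7], the degrees are [2, 2, 2, 2, 2, 2, 2], giving D = diag(2, 2, 2, 2, 2, 2, 2) and L = D - A. The multiplicity of 0 as a Laplacian eigenvalue equals the number of connected components. The eigenvalues sum to 14, which equals trace(L) = 2|E|.

[0, 0.7530, 0.7530, 2.4450, 2.4450, 3.8019, 3.8019]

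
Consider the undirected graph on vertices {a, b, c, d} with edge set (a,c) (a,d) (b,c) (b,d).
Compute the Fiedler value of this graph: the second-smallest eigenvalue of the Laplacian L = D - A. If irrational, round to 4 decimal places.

2

Reading degrees in the order [a, b, c, d] gives [2, 2, 2, 2]; set D = diag(2, 2, 2, 2) and form L = D - A. The sorted Laplacian eigenvalues are [0, 2, 2, 4]; the algebraic connectivity is the second entry, 2. The eigenvalues sum to 8, which equals trace(L) = 2|E|.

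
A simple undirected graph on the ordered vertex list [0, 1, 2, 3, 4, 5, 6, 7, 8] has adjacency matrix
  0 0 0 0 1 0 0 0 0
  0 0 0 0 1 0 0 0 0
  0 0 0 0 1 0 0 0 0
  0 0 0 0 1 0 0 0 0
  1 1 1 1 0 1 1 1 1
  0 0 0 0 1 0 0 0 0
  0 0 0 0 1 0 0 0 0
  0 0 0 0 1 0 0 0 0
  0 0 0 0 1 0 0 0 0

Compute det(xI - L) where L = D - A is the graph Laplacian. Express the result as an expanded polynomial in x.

x^9 - 16x^8 + 84x^7 - 224x^6 + 350x^5 - 336x^4 + 196x^3 - 64x^2 + 9x

Each diagonal entry of L is the vertex degree and each off-diagonal entry is -1 where an edge is present, 0 otherwise; in the order [0, 1, 2, 3, 4, 5, 6, 7, 8] the diagonal is [1, 1, 1, 1, 8, 1, 1, 1, 1]. Computing det(xI - L) by cofactor expansion (or equivalently via sum-over-permutations) gives x^9 - 16x^8 + 84x^7 - 224x^6 + 350x^5 - 336x^4 + 196x^3 - 64x^2 + 9x. The coefficient of x^8 equals -trace(L) = -16, matching the sum of degrees. By the matrix-tree theorem the graph has (1/9) * product of the nonzero eigenvalues = 1 spanning tree. The largest eigenvalue, 9, is at most the vertex count 9.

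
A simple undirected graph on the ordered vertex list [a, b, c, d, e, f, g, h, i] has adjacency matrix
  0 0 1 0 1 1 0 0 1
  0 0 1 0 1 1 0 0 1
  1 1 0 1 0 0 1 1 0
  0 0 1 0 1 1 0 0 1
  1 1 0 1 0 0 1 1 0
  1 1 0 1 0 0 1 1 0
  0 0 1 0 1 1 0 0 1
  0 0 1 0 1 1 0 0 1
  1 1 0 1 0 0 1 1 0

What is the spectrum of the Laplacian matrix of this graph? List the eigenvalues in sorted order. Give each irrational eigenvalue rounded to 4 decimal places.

Reading degrees in the order [a, b, c, d, e, f, g, h, i] gives [4, 4, 5, 4, 5, 5, 4, 4, 5]; set D = diag(4, 4, 5, 4, 5, 5, 4, 4, 5) and form L = D - A. Diagonalising L (or applying a numerical eigensolver to the 9x9 matrix) gives the spectrum above. By the matrix-tree theorem the graph has (1/9) * product of the nonzero eigenvalues = 32000 spanning trees. There is one zero in the spectrum, matching the 1 component.

[0, 4, 4, 4, 4, 5, 5, 5, 9]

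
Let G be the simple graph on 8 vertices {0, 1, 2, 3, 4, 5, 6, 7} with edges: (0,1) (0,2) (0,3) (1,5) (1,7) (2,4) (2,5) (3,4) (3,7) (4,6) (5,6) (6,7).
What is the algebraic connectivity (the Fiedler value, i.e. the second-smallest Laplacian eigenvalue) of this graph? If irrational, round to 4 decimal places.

2

Each diagonal entry of L is the vertex degree and each off-diagonal entry is -1 where an edge is present, 0 otherwise; in the order [0, 1, 2, 3, 4, 5, 6, 7] the diagonal is [3, 3, 3, 3, 3, 3, 3, 3]. The smallest Laplacian eigenvalue is always 0. The next one, lambda_2 = 2, measures how hard the graph is to disconnect: larger values mean better connectivity. The eigenvalues sum to 24, which equals trace(L) = 2|E|.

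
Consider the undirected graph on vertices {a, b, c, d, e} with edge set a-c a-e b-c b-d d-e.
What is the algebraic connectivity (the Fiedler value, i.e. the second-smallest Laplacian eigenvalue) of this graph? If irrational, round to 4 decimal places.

1.3820

Each diagonal entry of L is the vertex degree and each off-diagonal entry is -1 where an edge is present, 0 otherwise; in the order [a, b, c, d, e] the diagonal is [2, 2, 2, 2, 2]. The sorted Laplacian eigenvalues are [0, 1.3820, 1.3820, 3.6180, 3.6180]; the algebraic connectivity is the second entry, 1.3820. The eigenvalues sum to 10, which equals trace(L) = 2|E|. By the matrix-tree theorem the graph has (1/5) * product of the nonzero eigenvalues = 5 spanning trees.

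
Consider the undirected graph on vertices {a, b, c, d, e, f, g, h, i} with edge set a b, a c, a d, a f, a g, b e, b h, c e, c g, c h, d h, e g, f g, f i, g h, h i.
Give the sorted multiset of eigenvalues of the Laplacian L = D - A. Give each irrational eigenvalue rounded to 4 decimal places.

[0, 1.4670, 1.7854, 2.8138, 3.2826, 4.0241, 5.3351, 5.9486, 7.3433]

With the vertex order [a, b, c, d, e, f, g, h, i], the degrees are [5, 3, 4, 2, 3, 3, 5, 5, 2], giving D = diag(5, 3, 4, 2, 3, 3, 5, 5, 2) and L = D - A. Since every row of L sums to 0, the all-ones vector is in the kernel and 0 is an eigenvalue. There is one zero in the spectrum, matching the 1 component.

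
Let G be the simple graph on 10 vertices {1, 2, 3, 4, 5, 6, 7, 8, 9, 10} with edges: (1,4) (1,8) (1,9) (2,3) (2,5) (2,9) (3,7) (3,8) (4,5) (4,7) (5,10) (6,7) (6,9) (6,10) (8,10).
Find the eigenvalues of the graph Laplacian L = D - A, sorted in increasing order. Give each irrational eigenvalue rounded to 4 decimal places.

With the vertex order [1, 2, 3, 4, 5, 6, 7, 8, 9, 10], the degrees are [3, 3, 3, 3, 3, 3, 3, 3, 3, 3], giving D = diag(3, 3, 3, 3, 3, 3, 3, 3, 3, 3) and L = D - A. The multiplicity of 0 as a Laplacian eigenvalue equals the number of connected components. The largest eigenvalue, 5, is at most the vertex count 10. By the matrix-tree theorem the graph has (1/10) * product of the nonzero eigenvalues = 2000 spanning trees.

[0, 2, 2, 2, 2, 2, 5, 5, 5, 5]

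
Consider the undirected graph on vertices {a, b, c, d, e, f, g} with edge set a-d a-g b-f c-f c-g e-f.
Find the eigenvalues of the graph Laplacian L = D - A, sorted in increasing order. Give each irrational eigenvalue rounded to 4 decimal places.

[0, 0.2254, 1, 1, 2.1859, 3.3604, 4.2283]

With the vertex order [a, b, c, d, e, f, g], the degrees are [2, 1, 2, 1, 1, 3, 2], giving D = diag(2, 1, 2, 1, 1, 3, 2) and L = D - A. Since every row of L sums to 0, the all-ones vector is in the kernel and 0 is an eigenvalue. The eigenvalues sum to 12, which equals trace(L) = 2|E|.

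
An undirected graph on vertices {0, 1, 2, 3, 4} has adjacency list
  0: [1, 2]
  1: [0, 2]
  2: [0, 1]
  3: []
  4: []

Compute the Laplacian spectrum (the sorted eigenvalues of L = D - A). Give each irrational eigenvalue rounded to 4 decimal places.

Reading degrees in the order [0, 1, 2, 3, 4] gives [2, 2, 2, 0, 0]; set D = diag(2, 2, 2, 0, 0) and form L = D - A. Since every row of L sums to 0, the all-ones vector is in the kernel and 0 is an eigenvalue. The 3 zero eigenvalues correspond to the 3 connected components. There are 3 zeros in the spectrum, matching the 3 components.

[0, 0, 0, 3, 3]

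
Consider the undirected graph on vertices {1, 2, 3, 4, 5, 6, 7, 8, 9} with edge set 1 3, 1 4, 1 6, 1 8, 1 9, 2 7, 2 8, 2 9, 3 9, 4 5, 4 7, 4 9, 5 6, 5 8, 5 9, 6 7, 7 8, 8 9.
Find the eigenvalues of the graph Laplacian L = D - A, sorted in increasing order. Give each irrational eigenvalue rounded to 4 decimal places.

Reading degrees in the order [1, 2, 3, 4, 5, 6, 7, 8, 9] gives [5, 3, 2, 4, 4, 3, 4, 5, 6]; set D = diag(5, 3, 2, 4, 4, 3, 4, 5, 6) and form L = D - A. Diagonalising L (or applying a numerical eigensolver to the 9x9 matrix) gives the spectrum above. The single zero eigenvalue shows the graph is connected.

[0, 1.7009, 2.4414, 3.2796, 4.0388, 4.8415, 5.0851, 7.2198, 7.3929]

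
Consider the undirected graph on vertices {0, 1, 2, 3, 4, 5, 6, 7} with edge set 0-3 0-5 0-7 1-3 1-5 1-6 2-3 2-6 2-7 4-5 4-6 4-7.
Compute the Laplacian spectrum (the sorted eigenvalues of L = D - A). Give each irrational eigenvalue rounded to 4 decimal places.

Each diagonal entry of L is the vertex degree and each off-diagonal entry is -1 where an edge is present, 0 otherwise; in the order [0, 1, 2, 3, 4, 5, 6, 7] the diagonal is [3, 3, 3, 3, 3, 3, 3, 3]. Diagonalising L (or applying a numerical eigensolver to the 8x8 matrix) gives the spectrum above. There is one zero in the spectrum, matching the 1 component.

[0, 2, 2, 2, 4, 4, 4, 6]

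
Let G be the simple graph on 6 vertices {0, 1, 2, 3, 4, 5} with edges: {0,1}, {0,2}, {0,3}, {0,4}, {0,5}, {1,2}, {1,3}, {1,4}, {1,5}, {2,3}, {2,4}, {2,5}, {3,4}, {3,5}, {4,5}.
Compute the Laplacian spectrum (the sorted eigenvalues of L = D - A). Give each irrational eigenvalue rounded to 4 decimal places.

[0, 6, 6, 6, 6, 6]

With the vertex order [0, 1, 2, 3, 4, 5], the degrees are [5, 5, 5, 5, 5, 5], giving D = diag(5, 5, 5, 5, 5, 5) and L = D - A. Since every row of L sums to 0, the all-ones vector is in the kernel and 0 is an eigenvalue. The eigenvalues sum to 30, which equals trace(L) = 2|E|.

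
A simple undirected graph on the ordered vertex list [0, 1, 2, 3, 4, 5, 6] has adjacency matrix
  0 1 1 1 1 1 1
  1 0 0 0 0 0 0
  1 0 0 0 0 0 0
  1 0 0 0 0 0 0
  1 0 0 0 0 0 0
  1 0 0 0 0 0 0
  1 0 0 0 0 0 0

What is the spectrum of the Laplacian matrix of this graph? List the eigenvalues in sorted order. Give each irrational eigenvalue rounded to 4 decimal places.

[0, 1, 1, 1, 1, 1, 7]

Each diagonal entry of L is the vertex degree and each off-diagonal entry is -1 where an edge is present, 0 otherwise; in the order [0, 1, 2, 3, 4, 5, 6] the diagonal is [6, 1, 1, 1, 1, 1, 1]. The multiplicity of 0 as a Laplacian eigenvalue equals the number of connected components. The eigenvalues sum to 12, which equals trace(L) = 2|E|.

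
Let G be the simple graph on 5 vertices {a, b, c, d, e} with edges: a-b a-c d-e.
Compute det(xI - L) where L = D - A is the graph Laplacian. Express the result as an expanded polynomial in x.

Reading degrees in the order [a, b, c, d, e] gives [2, 1, 1, 1, 1]; set D = diag(2, 1, 1, 1, 1) and form L = D - A. L has integer entries, so p(x) = det(xI - L) has integer coefficients. Expanding the determinant yields x^5 - 6x^4 + 11x^3 - 6x^2. The coefficient of x^4 equals -trace(L) = -6, matching the sum of degrees. There are 2 zeros in the spectrum, matching the 2 components.

x^5 - 6x^4 + 11x^3 - 6x^2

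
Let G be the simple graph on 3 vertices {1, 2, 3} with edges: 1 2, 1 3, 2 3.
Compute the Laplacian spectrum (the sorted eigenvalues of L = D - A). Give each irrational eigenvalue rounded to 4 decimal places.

[0, 3, 3]

Reading degrees in the order [1, 2, 3] gives [2, 2, 2]; set D = diag(2, 2, 2) and form L = D - A. Since every row of L sums to 0, the all-ones vector is in the kernel and 0 is an eigenvalue. The single zero eigenvalue shows the graph is connected. There is one zero in the spectrum, matching the 1 component. The largest eigenvalue, 3, is at most the vertex count 3.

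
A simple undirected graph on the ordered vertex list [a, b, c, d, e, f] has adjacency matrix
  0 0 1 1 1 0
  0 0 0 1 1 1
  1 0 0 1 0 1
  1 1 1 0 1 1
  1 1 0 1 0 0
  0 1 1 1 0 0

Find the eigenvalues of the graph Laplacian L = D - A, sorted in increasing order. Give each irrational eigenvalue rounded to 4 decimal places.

[0, 2.3820, 2.3820, 4.6180, 4.6180, 6]

With the vertex order [a, b, c, d, e, f], the degrees are [3, 3, 3, 5, 3, 3], giving D = diag(3, 3, 3, 5, 3, 3) and L = D - A. L is symmetric positive semidefinite, so every eigenvalue is real and nonnegative. By the matrix-tree theorem the graph has (1/6) * product of the nonzero eigenvalues = 121 spanning trees.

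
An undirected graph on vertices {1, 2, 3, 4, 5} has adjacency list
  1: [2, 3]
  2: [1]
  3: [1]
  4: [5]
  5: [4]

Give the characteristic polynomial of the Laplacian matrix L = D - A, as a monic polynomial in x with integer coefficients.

With the vertex order [1, 2, 3, 4, 5], the degrees are [2, 1, 1, 1, 1], giving D = diag(2, 1, 1, 1, 1) and L = D - A. The eigenvalues of L are [0, 0, 1, 2, 3]; the characteristic polynomial is the product of (x - lambda_i), which multiplies out to x^5 - 6x^4 + 11x^3 - 6x^2. The constant term is 0 because L is singular (the all-ones vector lies in its kernel). There are 2 zeros in the spectrum, matching the 2 components.

x^5 - 6x^4 + 11x^3 - 6x^2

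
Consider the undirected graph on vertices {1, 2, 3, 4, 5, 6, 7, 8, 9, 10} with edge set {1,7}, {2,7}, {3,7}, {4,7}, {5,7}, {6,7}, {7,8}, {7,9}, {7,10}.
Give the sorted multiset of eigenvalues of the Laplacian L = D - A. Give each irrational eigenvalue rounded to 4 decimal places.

[0, 1, 1, 1, 1, 1, 1, 1, 1, 10]

With the vertex order [1, 2, 3, 4, 5, 6, 7, 8, 9, 10], the degrees are [1, 1, 1, 1, 1, 1, 9, 1, 1, 1], giving D = diag(1, 1, 1, 1, 1, 1, 9, 1, 1, 1) and L = D - A. The multiplicity of 0 as a Laplacian eigenvalue equals the number of connected components.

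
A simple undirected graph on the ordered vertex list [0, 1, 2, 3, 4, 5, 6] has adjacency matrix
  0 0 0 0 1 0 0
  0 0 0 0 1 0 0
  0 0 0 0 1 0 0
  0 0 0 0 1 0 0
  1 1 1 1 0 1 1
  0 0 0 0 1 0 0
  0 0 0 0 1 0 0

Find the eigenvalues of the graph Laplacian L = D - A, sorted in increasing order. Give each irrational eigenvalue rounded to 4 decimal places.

Reading degrees in the order [0, 1, 2, 3, 4, 5, 6] gives [1, 1, 1, 1, 6, 1, 1]; set D = diag(1, 1, 1, 1, 6, 1, 1) and form L = D - A. The multiplicity of 0 as a Laplacian eigenvalue equals the number of connected components. The largest eigenvalue, 7, is at most the vertex count 7.

[0, 1, 1, 1, 1, 1, 7]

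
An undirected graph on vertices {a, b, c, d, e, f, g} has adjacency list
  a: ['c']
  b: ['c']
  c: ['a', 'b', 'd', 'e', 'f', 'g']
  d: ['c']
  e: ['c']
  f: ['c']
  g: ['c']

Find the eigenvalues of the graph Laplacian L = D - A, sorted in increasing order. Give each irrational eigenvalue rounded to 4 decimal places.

[0, 1, 1, 1, 1, 1, 7]

Reading degrees in the order [a, b, c, d, e, f, g] gives [1, 1, 6, 1, 1, 1, 1]; set D = diag(1, 1, 6, 1, 1, 1, 1) and form L = D - A. The multiplicity of 0 as a Laplacian eigenvalue equals the number of connected components. There is one zero in the spectrum, matching the 1 component.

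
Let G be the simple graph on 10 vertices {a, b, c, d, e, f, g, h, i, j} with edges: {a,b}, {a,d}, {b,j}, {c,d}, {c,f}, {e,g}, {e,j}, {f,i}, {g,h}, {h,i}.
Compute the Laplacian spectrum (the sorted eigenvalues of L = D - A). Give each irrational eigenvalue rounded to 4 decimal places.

[0, 0.3820, 0.3820, 1.3820, 1.3820, 2.6180, 2.6180, 3.6180, 3.6180, 4]

Each diagonal entry of L is the vertex degree and each off-diagonal entry is -1 where an edge is present, 0 otherwise; in the order [a, b, c, d, e, f, g, h, i, j] the diagonal is [2, 2, 2, 2, 2, 2, 2, 2, 2, 2]. L is symmetric positive semidefinite, so every eigenvalue is real and nonnegative. The single zero eigenvalue shows the graph is connected. There is one zero in the spectrum, matching the 1 component. The largest eigenvalue, 4, is at most the vertex count 10.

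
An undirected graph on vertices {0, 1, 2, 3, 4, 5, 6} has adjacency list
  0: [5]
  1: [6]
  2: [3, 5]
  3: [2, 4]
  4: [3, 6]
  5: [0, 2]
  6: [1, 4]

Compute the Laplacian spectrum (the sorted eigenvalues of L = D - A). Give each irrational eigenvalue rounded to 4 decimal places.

Reading degrees in the order [0, 1, 2, 3, 4, 5, 6] gives [1, 1, 2, 2, 2, 2, 2]; set D = diag(1, 1, 2, 2, 2, 2, 2) and form L = D - A. Since every row of L sums to 0, the all-ones vector is in the kernel and 0 is an eigenvalue. There is one zero in the spectrum, matching the 1 component. The eigenvalues sum to 12, which equals trace(L) = 2|E|.

[0, 0.1981, 0.7530, 1.5550, 2.4450, 3.2470, 3.8019]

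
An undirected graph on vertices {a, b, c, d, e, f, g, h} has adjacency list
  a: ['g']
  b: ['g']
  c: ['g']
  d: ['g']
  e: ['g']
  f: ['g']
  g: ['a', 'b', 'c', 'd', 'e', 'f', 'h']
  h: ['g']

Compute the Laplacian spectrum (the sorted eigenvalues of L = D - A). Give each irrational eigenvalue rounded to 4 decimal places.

Each diagonal entry of L is the vertex degree and each off-diagonal entry is -1 where an edge is present, 0 otherwise; in the order [a, b, c, d, e, f, g, h] the diagonal is [1, 1, 1, 1, 1, 1, 7, 1]. The multiplicity of 0 as a Laplacian eigenvalue equals the number of connected components. The single zero eigenvalue shows the graph is connected. There is one zero in the spectrum, matching the 1 component.

[0, 1, 1, 1, 1, 1, 1, 8]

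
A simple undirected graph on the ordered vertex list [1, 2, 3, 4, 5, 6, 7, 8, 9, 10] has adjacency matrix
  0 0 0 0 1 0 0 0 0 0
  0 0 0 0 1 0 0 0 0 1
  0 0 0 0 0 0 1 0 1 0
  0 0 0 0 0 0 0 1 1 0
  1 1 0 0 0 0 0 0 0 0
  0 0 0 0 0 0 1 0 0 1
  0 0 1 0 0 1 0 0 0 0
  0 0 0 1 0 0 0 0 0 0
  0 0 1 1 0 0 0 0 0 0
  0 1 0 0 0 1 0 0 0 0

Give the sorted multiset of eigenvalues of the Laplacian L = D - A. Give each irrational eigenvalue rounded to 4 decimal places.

[0, 0.0979, 0.3820, 0.8244, 1.3820, 2, 2.6180, 3.1756, 3.6180, 3.9021]

Reading degrees in the order [1, 2, 3, 4, 5, 6, 7, 8, 9, 10] gives [1, 2, 2, 2, 2, 2, 2, 1, 2, 2]; set D = diag(1, 2, 2, 2, 2, 2, 2, 1, 2, 2) and form L = D - A. Since every row of L sums to 0, the all-ones vector is in the kernel and 0 is an eigenvalue. The largest eigenvalue, 3.9021, is at most the vertex count 10. By the matrix-tree theorem the graph has (1/10) * product of the nonzero eigenvalues = 1 spanning tree.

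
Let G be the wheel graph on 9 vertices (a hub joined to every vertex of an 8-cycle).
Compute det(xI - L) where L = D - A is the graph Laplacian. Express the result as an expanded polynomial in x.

The graph has 9 vertices and degree multiset [8, 3, 3, 3, 3, 3, 3, 3, 3]; D is the diagonal matrix of degrees and L = D - A. Computing det(xI - L) by cofactor expansion (or equivalently via sum-over-permutations) gives x^9 - 32x^8 + 428x^7 - 3136x^6 + 13786x^5 - 37232x^4 + 60276x^3 - 53424x^2 + 19845x. Since p(0) = det(-L) = 0, x divides p(x). By the matrix-tree theorem the graph has (1/9) * product of the nonzero eigenvalues = 2205 spanning trees.

x^9 - 32x^8 + 428x^7 - 3136x^6 + 13786x^5 - 37232x^4 + 60276x^3 - 53424x^2 + 19845x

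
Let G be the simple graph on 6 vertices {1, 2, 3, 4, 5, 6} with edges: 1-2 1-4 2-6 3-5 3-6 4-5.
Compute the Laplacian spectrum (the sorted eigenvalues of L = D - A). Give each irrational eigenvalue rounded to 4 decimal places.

[0, 1, 1, 3, 3, 4]

Reading degrees in the order [1, 2, 3, 4, 5, 6] gives [2, 2, 2, 2, 2, 2]; set D = diag(2, 2, 2, 2, 2, 2) and form L = D - A. L is symmetric positive semidefinite, so every eigenvalue is real and nonnegative.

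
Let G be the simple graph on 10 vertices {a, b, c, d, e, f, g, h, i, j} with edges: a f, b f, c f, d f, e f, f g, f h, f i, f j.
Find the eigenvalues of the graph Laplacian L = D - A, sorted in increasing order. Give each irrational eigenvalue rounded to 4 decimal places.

Reading degrees in the order [a, b, c, d, e, f, g, h, i, j] gives [1, 1, 1, 1, 1, 9, 1, 1, 1, 1]; set D = diag(1, 1, 1, 1, 1, 9, 1, 1, 1, 1) and form L = D - A. Since every row of L sums to 0, the all-ones vector is in the kernel and 0 is an eigenvalue.

[0, 1, 1, 1, 1, 1, 1, 1, 1, 10]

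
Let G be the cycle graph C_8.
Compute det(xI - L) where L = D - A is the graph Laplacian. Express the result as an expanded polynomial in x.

x^8 - 16x^7 + 104x^6 - 352x^5 + 660x^4 - 672x^3 + 336x^2 - 64x

The graph has 8 vertices and degree multiset [2, 2, 2, 2, 2, 2, 2, 2]; D is the diagonal matrix of degrees and L = D - A. Computing det(xI - L) by cofactor expansion (or equivalently via sum-over-permutations) gives x^8 - 16x^7 + 104x^6 - 352x^5 + 660x^4 - 672x^3 + 336x^2 - 64x. The coefficient of x^7 equals -trace(L) = -16, matching the sum of degrees. The largest eigenvalue, 4, is at most the vertex count 8. By the matrix-tree theorem the graph has (1/8) * product of the nonzero eigenvalues = 8 spanning trees.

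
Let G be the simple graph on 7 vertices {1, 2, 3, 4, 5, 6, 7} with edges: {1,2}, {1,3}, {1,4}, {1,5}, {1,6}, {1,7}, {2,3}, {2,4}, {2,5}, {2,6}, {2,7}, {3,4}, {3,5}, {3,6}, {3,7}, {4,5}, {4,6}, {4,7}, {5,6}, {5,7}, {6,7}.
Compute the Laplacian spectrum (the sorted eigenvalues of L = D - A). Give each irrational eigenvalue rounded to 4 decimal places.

[0, 7, 7, 7, 7, 7, 7]

Each diagonal entry of L is the vertex degree and each off-diagonal entry is -1 where an edge is present, 0 otherwise; in the order [1, 2, 3, 4, 5, 6, 7] the diagonal is [6, 6, 6, 6, 6, 6, 6]. Diagonalising L (or applying a numerical eigensolver to the 7x7 matrix) gives the spectrum above. There is one zero in the spectrum, matching the 1 component.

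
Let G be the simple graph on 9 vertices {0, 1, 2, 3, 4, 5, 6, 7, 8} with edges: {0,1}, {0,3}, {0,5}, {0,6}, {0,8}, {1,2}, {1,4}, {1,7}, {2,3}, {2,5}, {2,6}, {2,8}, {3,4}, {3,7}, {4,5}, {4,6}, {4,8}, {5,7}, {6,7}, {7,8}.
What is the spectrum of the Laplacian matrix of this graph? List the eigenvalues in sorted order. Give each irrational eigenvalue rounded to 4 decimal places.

[0, 4, 4, 4, 4, 5, 5, 5, 9]

Each diagonal entry of L is the vertex degree and each off-diagonal entry is -1 where an edge is present, 0 otherwise; in the order [0, 1, 2, 3, 4, 5, 6, 7, 8] the diagonal is [5, 4, 5, 4, 5, 4, 4, 5, 4]. The multiplicity of 0 as a Laplacian eigenvalue equals the number of connected components. The largest eigenvalue, 9, is at most the vertex count 9.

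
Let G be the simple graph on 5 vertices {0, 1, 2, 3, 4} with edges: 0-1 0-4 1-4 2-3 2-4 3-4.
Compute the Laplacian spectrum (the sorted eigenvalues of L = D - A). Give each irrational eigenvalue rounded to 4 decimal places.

[0, 1, 3, 3, 5]

Each diagonal entry of L is the vertex degree and each off-diagonal entry is -1 where an edge is present, 0 otherwise; in the order [0, 1, 2, 3, 4] the diagonal is [2, 2, 2, 2, 4]. Since every row of L sums to 0, the all-ones vector is in the kernel and 0 is an eigenvalue. There is one zero in the spectrum, matching the 1 component.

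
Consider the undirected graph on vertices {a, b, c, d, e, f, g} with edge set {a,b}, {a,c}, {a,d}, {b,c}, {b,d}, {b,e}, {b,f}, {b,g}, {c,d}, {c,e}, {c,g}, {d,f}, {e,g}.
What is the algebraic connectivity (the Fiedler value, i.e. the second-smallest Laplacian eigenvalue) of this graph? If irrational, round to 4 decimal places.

Each diagonal entry of L is the vertex degree and each off-diagonal entry is -1 where an edge is present, 0 otherwise; in the order [a, b, c, d, e, f, g] the diagonal is [3, 6, 5, 4, 3, 2, 3]. The sorted Laplacian eigenvalues are [0, 1.6314, 2.4738, 4, 4.7877, 6.1071, 7]; the algebraic connectivity is the second entry, 1.6314. The largest eigenvalue, 7, is at most the vertex count 7. The eigenvalues sum to 26, which equals trace(L) = 2|E|.

1.6314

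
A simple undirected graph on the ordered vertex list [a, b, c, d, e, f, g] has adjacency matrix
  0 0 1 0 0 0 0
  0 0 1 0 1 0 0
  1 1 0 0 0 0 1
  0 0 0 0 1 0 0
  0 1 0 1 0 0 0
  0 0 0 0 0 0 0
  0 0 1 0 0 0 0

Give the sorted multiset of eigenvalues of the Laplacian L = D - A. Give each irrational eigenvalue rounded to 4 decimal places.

[0, 0, 0.3249, 1, 1.4608, 3, 4.2143]

With the vertex order [a, b, c, d, e, f, g], the degrees are [1, 2, 3, 1, 2, 0, 1], giving D = diag(1, 2, 3, 1, 2, 0, 1) and L = D - A. Diagonalising L (or applying a numerical eigensolver to the 7x7 matrix) gives the spectrum above. The 2 zero eigenvalues correspond to the 2 connected components. The largest eigenvalue, 4.2143, is at most the vertex count 7. There are 2 zeros in the spectrum, matching the 2 components.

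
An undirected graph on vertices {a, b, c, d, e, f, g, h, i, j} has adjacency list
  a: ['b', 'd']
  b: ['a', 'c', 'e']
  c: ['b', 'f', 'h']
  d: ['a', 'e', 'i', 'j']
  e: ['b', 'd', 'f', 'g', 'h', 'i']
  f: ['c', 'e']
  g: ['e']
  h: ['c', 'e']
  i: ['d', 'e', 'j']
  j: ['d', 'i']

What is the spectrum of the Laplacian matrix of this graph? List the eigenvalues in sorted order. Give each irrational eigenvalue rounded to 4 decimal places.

[0, 0.7686, 0.9227, 1.4384, 2, 3.0399, 3.3378, 4.2520, 4.8731, 7.3675]

Reading degrees in the order [a, b, c, d, e, f, g, h, i, j] gives [2, 3, 3, 4, 6, 2, 1, 2, 3, 2]; set D = diag(2, 3, 3, 4, 6, 2, 1, 2, 3, 2) and form L = D - A. The multiplicity of 0 as a Laplacian eigenvalue equals the number of connected components. The single zero eigenvalue shows the graph is connected. By the matrix-tree theorem the graph has (1/10) * product of the nonzero eigenvalues = 316 spanning trees.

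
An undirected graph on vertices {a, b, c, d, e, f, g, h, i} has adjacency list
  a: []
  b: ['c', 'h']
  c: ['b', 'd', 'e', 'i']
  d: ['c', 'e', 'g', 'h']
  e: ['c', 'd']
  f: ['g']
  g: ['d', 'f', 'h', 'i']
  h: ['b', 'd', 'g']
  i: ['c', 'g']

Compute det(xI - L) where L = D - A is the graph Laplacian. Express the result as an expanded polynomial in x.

x^9 - 22x^8 + 196x^7 - 910x^6 + 2362x^5 - 3410x^4 + 2521x^3 - 728x^2

Each diagonal entry of L is the vertex degree and each off-diagonal entry is -1 where an edge is present, 0 otherwise; in the order [a, b, c, d, e, f, g, h, i] the diagonal is [0, 2, 4, 4, 2, 1, 4, 3, 2]. Computing det(xI - L) by cofactor expansion (or equivalently via sum-over-permutations) gives x^9 - 22x^8 + 196x^7 - 910x^6 + 2362x^5 - 3410x^4 + 2521x^3 - 728x^2. Since p(0) = det(-L) = 0, x divides p(x). The eigenvalues sum to 22, which equals trace(L) = 2|E|.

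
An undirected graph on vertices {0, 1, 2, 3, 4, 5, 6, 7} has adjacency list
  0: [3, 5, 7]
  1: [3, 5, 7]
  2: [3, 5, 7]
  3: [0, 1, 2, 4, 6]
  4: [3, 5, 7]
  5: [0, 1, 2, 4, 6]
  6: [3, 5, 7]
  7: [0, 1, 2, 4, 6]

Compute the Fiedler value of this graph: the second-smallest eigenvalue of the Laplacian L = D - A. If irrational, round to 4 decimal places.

3

Each diagonal entry of L is the vertex degree and each off-diagonal entry is -1 where an edge is present, 0 otherwise; in the order [0, 1, 2, 3, 4, 5, 6, 7] the diagonal is [3, 3, 3, 5, 3, 5, 3, 5]. Computing the eigenvalues of L and sorting gives [0, 3, 3, 3, 3, 5, 5, 8]. The Fiedler value lambda_2 = 3 is strictly positive, so the graph is connected. The largest eigenvalue, 8, is at most the vertex count 8. There is one zero in the spectrum, matching the 1 component.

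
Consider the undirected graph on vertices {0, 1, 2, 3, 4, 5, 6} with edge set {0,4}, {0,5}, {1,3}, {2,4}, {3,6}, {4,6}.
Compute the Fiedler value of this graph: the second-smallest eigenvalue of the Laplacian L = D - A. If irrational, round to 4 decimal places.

With the vertex order [0, 1, 2, 3, 4, 5, 6], the degrees are [2, 1, 1, 2, 3, 1, 2], giving D = diag(2, 1, 1, 2, 3, 1, 2) and L = D - A. The smallest Laplacian eigenvalue is always 0. The next one, lambda_2 = 0.2603, measures how hard the graph is to disconnect: larger values mean better connectivity. The eigenvalues sum to 12, which equals trace(L) = 2|E|. There is one zero in the spectrum, matching the 1 component.

0.2603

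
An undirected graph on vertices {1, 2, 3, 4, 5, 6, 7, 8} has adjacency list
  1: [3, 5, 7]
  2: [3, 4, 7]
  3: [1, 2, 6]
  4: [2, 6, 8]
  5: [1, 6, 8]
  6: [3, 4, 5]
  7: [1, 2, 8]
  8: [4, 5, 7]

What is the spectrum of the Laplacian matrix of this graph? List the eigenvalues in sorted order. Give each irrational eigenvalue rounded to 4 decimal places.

[0, 2, 2, 2, 4, 4, 4, 6]

With the vertex order [1, 2, 3, 4, 5, 6, 7, 8], the degrees are [3, 3, 3, 3, 3, 3, 3, 3], giving D = diag(3, 3, 3, 3, 3, 3, 3, 3) and L = D - A. Diagonalising L (or applying a numerical eigensolver to the 8x8 matrix) gives the spectrum above. The single zero eigenvalue shows the graph is connected. By the matrix-tree theorem the graph has (1/8) * product of the nonzero eigenvalues = 384 spanning trees.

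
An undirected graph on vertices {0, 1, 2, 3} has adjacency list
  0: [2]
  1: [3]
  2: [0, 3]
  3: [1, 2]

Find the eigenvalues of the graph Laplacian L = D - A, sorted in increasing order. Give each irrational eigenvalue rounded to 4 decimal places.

[0, 0.5858, 2, 3.4142]

Reading degrees in the order [0, 1, 2, 3] gives [1, 1, 2, 2]; set D = diag(1, 1, 2, 2) and form L = D - A. Diagonalising L (or applying a numerical eigensolver to the 4x4 matrix) gives the spectrum above. There is one zero in the spectrum, matching the 1 component.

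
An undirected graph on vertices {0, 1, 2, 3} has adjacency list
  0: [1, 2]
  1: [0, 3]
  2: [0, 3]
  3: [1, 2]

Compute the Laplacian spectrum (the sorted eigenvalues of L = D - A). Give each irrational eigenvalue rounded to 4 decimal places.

Reading degrees in the order [0, 1, 2, 3] gives [2, 2, 2, 2]; set D = diag(2, 2, 2, 2) and form L = D - A. Since every row of L sums to 0, the all-ones vector is in the kernel and 0 is an eigenvalue. The single zero eigenvalue shows the graph is connected. The largest eigenvalue, 4, is at most the vertex count 4. By the matrix-tree theorem the graph has (1/4) * product of the nonzero eigenvalues = 4 spanning trees.

[0, 2, 2, 4]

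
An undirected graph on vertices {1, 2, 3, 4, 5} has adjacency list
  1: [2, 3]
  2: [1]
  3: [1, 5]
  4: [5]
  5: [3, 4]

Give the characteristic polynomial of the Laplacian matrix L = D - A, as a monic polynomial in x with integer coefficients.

Reading degrees in the order [1, 2, 3, 4, 5] gives [2, 1, 2, 1, 2]; set D = diag(2, 1, 2, 1, 2) and form L = D - A. Computing det(xI - L) by cofactor expansion (or equivalently via sum-over-permutations) gives x^5 - 8x^4 + 21x^3 - 20x^2 + 5x. The coefficient of x^4 equals -trace(L) = -8, matching the sum of degrees. By the matrix-tree theorem the graph has (1/5) * product of the nonzero eigenvalues = 1 spanning tree.

x^5 - 8x^4 + 21x^3 - 20x^2 + 5x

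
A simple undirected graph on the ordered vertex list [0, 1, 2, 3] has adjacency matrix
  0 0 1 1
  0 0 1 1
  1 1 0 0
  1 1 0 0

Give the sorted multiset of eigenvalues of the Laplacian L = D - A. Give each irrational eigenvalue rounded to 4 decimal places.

With the vertex order [0, 1, 2, 3], the degrees are [2, 2, 2, 2], giving D = diag(2, 2, 2, 2) and L = D - A. The multiplicity of 0 as a Laplacian eigenvalue equals the number of connected components. There is one zero in the spectrum, matching the 1 component. The largest eigenvalue, 4, is at most the vertex count 4.

[0, 2, 2, 4]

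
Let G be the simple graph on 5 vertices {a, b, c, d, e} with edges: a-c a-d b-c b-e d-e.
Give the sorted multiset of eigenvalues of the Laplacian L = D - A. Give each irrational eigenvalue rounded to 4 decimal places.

[0, 1.3820, 1.3820, 3.6180, 3.6180]

Each diagonal entry of L is the vertex degree and each off-diagonal entry is -1 where an edge is present, 0 otherwise; in the order [a, b, c, d, e] the diagonal is [2, 2, 2, 2, 2]. L is symmetric positive semidefinite, so every eigenvalue is real and nonnegative. The single zero eigenvalue shows the graph is connected. There is one zero in the spectrum, matching the 1 component. By the matrix-tree theorem the graph has (1/5) * product of the nonzero eigenvalues = 5 spanning trees.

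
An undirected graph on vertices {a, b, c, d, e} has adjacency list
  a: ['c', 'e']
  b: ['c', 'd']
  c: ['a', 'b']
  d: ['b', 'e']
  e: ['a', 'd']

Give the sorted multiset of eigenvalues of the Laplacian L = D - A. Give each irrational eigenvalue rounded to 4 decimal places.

Reading degrees in the order [a, b, c, d, e] gives [2, 2, 2, 2, 2]; set D = diag(2, 2, 2, 2, 2) and form L = D - A. Since every row of L sums to 0, the all-ones vector is in the kernel and 0 is an eigenvalue. The single zero eigenvalue shows the graph is connected.

[0, 1.3820, 1.3820, 3.6180, 3.6180]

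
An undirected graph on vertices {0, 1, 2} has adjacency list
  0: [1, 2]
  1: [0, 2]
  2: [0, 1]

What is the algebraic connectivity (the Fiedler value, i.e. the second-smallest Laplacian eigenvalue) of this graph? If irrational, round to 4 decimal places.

3

Each diagonal entry of L is the vertex degree and each off-diagonal entry is -1 where an edge is present, 0 otherwise; in the order [0, 1, 2] the diagonal is [2, 2, 2]. The smallest Laplacian eigenvalue is always 0. The next one, lambda_2 = 3, measures how hard the graph is to disconnect: larger values mean better connectivity.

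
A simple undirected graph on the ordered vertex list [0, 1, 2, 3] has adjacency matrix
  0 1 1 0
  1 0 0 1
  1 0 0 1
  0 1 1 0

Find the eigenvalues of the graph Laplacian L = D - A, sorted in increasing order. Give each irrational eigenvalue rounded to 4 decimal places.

[0, 2, 2, 4]

Each diagonal entry of L is the vertex degree and each off-diagonal entry is -1 where an edge is present, 0 otherwise; in the order [0, 1, 2, 3] the diagonal is [2, 2, 2, 2]. The multiplicity of 0 as a Laplacian eigenvalue equals the number of connected components. The largest eigenvalue, 4, is at most the vertex count 4.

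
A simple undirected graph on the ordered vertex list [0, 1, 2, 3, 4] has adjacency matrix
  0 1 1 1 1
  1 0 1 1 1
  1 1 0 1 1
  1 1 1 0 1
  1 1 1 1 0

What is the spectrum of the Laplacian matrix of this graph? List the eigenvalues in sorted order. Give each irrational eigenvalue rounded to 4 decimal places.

Each diagonal entry of L is the vertex degree and each off-diagonal entry is -1 where an edge is present, 0 otherwise; in the order [0, 1, 2, 3, 4] the diagonal is [4, 4, 4, 4, 4]. L is symmetric positive semidefinite, so every eigenvalue is real and nonnegative. By the matrix-tree theorem the graph has (1/5) * product of the nonzero eigenvalues = 125 spanning trees.

[0, 5, 5, 5, 5]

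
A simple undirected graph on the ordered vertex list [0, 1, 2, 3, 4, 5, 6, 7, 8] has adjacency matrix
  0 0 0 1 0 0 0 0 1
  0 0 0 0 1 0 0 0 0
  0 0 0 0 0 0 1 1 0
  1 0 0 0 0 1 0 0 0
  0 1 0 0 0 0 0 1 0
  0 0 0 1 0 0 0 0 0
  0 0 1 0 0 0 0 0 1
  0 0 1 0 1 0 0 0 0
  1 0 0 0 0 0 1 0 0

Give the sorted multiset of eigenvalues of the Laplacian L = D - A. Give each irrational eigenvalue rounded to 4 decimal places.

[0, 0.1206, 0.4679, 1, 1.6527, 2.3473, 3, 3.5321, 3.8794]

Each diagonal entry of L is the vertex degree and each off-diagonal entry is -1 where an edge is present, 0 otherwise; in the order [0, 1, 2, 3, 4, 5, 6, 7, 8] the diagonal is [2, 1, 2, 2, 2, 1, 2, 2, 2]. Diagonalising L (or applying a numerical eigensolver to the 9x9 matrix) gives the spectrum above. There is one zero in the spectrum, matching the 1 component. By the matrix-tree theorem the graph has (1/9) * product of the nonzero eigenvalues = 1 spanning tree.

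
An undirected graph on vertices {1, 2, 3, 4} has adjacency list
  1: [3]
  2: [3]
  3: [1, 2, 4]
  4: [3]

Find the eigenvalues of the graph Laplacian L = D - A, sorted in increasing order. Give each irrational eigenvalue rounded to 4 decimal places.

[0, 1, 1, 4]

Reading degrees in the order [1, 2, 3, 4] gives [1, 1, 3, 1]; set D = diag(1, 1, 3, 1) and form L = D - A. The multiplicity of 0 as a Laplacian eigenvalue equals the number of connected components. The eigenvalues sum to 6, which equals trace(L) = 2|E|. By the matrix-tree theorem the graph has (1/4) * product of the nonzero eigenvalues = 1 spanning tree.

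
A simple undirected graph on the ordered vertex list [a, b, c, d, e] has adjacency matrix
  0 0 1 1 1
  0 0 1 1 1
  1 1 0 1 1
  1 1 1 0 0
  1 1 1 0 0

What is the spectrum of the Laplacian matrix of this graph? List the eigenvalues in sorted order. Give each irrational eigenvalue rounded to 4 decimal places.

[0, 3, 3, 5, 5]

Reading degrees in the order [a, b, c, d, e] gives [3, 3, 4, 3, 3]; set D = diag(3, 3, 4, 3, 3) and form L = D - A. Diagonalising L (or applying a numerical eigensolver to the 5x5 matrix) gives the spectrum above. The largest eigenvalue, 5, is at most the vertex count 5.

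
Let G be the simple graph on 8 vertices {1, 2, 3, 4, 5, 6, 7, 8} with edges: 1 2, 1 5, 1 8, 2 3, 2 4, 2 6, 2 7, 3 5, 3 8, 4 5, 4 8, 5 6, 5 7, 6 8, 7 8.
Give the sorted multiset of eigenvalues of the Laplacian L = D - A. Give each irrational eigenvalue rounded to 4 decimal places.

[0, 3, 3, 3, 3, 5, 5, 8]

With the vertex order [1, 2, 3, 4, 5, 6, 7, 8], the degrees are [3, 5, 3, 3, 5, 3, 3, 5], giving D = diag(3, 5, 3, 3, 5, 3, 3, 5) and L = D - A. L is symmetric positive semidefinite, so every eigenvalue is real and nonnegative. The single zero eigenvalue shows the graph is connected. The eigenvalues sum to 30, which equals trace(L) = 2|E|. There is one zero in the spectrum, matching the 1 component.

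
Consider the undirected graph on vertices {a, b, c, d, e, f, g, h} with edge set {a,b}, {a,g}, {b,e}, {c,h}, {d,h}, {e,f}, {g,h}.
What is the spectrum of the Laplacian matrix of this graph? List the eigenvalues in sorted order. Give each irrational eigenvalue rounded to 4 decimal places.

With the vertex order [a, b, c, d, e, f, g, h], the degrees are [2, 2, 1, 1, 2, 1, 2, 3], giving D = diag(2, 2, 1, 1, 2, 1, 2, 3) and L = D - A. The multiplicity of 0 as a Laplacian eigenvalue equals the number of connected components. There is one zero in the spectrum, matching the 1 component.

[0, 0.1667, 0.7276, 1, 1.6353, 2.6729, 3.5643, 4.2332]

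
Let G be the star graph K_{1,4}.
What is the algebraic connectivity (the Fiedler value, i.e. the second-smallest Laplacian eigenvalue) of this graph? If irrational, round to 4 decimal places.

1

The graph has 5 vertices and degree multiset [4, 1, 1, 1, 1]; D is the diagonal matrix of degrees and L = D - A. Computing the eigenvalues of L and sorting gives [0, 1, 1, 1, 5]. The Fiedler value lambda_2 = 1 is strictly positive, so the graph is connected. There is one zero in the spectrum, matching the 1 component.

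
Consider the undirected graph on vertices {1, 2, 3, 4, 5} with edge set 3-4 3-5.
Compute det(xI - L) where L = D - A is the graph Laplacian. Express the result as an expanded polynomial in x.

x^5 - 4x^4 + 3x^3

Each diagonal entry of L is the vertex degree and each off-diagonal entry is -1 where an edge is present, 0 otherwise; in the order [1, 2, 3, 4, 5] the diagonal is [0, 0, 2, 1, 1]. The eigenvalues of L are [0, 0, 0, 1, 3]; the characteristic polynomial is the product of (x - lambda_i), which multiplies out to x^5 - 4x^4 + 3x^3. The coefficient of x^4 equals -trace(L) = -4, matching the sum of degrees. The largest eigenvalue, 3, is at most the vertex count 5.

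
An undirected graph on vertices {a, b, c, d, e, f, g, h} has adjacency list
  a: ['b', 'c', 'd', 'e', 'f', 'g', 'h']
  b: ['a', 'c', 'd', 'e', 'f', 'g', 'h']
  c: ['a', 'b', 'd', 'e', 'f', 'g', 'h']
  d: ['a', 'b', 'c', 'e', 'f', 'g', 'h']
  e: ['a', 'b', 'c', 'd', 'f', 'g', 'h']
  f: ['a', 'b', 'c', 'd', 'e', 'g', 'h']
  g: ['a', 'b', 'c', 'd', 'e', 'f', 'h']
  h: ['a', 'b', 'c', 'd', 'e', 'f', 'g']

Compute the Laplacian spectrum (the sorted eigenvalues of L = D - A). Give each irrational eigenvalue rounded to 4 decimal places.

Reading degrees in the order [a, b, c, d, e, f, g, h] gives [7, 7, 7, 7, 7, 7, 7, 7]; set D = diag(7, 7, 7, 7, 7, 7, 7, 7) and form L = D - A. Diagonalising L (or applying a numerical eigensolver to the 8x8 matrix) gives the spectrum above. The single zero eigenvalue shows the graph is connected. The largest eigenvalue, 8, is at most the vertex count 8. The eigenvalues sum to 56, which equals trace(L) = 2|E|.

[0, 8, 8, 8, 8, 8, 8, 8]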